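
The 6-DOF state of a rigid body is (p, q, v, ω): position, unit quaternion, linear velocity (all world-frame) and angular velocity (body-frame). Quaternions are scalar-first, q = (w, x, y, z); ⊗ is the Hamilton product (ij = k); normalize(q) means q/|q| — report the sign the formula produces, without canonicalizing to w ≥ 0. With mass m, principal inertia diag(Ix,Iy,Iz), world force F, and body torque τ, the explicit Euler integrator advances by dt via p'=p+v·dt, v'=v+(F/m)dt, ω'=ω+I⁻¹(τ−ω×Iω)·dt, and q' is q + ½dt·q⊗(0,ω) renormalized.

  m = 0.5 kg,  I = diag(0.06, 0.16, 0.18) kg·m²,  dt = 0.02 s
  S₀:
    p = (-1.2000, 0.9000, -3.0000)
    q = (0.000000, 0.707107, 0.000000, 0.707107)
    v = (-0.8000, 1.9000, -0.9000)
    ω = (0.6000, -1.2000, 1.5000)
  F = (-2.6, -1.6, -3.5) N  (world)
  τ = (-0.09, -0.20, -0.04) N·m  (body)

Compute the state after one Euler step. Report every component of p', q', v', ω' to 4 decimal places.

linear accel F/m = (-5.2000, -3.2000, -7.0000)
p' = p + v·dt = (-1.2160, 0.9380, -3.0180)
v' = v + a·dt = (-0.9040, 1.8360, -1.0400)
angular accel α = (-0.9000, -0.5750, 0.1778)
ω + α·dt = (0.5820, -1.2115, 1.5036)
2q̇ = q⊗(0,ω) = (-1.4849247, 0.8485284, -0.6363963, -0.8485284)
q' = normalize(q + ½dt·q⊗(0,ω)) = (-0.0148, 0.7154, -0.0064, 0.6985)

p' = (-1.2160, 0.9380, -3.0180)
q' = (-0.0148, 0.7154, -0.0064, 0.6985)
v' = (-0.9040, 1.8360, -1.0400)
ω' = (0.5820, -1.2115, 1.5036)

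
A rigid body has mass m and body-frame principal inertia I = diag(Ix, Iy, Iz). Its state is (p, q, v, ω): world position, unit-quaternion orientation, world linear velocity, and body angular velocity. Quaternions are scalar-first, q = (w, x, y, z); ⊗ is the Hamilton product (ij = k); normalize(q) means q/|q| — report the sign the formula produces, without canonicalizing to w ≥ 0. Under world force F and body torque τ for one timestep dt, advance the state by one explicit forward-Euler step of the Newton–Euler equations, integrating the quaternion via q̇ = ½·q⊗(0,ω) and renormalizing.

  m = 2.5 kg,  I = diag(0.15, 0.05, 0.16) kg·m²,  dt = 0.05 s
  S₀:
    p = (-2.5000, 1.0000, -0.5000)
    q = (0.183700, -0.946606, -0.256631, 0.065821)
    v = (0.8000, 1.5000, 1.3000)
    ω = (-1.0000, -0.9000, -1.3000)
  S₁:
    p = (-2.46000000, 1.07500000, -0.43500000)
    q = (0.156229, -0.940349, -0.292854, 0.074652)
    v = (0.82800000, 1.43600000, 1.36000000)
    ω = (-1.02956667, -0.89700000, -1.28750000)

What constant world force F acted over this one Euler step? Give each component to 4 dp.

velocity change Δv = (0.02800000, -0.06400000, 0.06000000)
m·(v₁−v₀)/dt = (1.4000, -3.2000, 3.0000)

F = (1.4000, -3.2000, 3.0000)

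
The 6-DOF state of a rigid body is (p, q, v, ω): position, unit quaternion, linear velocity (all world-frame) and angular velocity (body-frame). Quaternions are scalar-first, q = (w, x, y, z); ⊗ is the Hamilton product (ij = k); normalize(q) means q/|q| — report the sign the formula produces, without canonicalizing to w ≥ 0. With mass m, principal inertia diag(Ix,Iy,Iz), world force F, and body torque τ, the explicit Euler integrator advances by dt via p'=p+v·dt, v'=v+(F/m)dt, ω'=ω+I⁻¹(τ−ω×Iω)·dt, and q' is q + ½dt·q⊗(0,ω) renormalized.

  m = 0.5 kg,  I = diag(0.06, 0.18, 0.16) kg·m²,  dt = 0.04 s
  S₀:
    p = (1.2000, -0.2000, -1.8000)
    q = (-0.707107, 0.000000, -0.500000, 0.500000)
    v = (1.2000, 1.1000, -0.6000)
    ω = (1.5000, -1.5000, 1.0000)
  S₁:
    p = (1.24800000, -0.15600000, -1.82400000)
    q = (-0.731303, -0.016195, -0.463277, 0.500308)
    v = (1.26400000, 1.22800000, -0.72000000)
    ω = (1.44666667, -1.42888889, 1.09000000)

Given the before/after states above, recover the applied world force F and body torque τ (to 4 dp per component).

Δv = v₁−v₀ = (0.06400000, 0.12800000, -0.12000000)
m·(v₁−v₀)/dt = (0.8000, 1.6000, -1.5000)
Δω = ω₁−ω₀ = (-0.05333333, 0.07111111, 0.09000000)
I·α + gyro = (-0.0500, 0.1700, 0.0900)

F = (0.8000, 1.6000, -1.5000)
τ = (-0.0500, 0.1700, 0.0900)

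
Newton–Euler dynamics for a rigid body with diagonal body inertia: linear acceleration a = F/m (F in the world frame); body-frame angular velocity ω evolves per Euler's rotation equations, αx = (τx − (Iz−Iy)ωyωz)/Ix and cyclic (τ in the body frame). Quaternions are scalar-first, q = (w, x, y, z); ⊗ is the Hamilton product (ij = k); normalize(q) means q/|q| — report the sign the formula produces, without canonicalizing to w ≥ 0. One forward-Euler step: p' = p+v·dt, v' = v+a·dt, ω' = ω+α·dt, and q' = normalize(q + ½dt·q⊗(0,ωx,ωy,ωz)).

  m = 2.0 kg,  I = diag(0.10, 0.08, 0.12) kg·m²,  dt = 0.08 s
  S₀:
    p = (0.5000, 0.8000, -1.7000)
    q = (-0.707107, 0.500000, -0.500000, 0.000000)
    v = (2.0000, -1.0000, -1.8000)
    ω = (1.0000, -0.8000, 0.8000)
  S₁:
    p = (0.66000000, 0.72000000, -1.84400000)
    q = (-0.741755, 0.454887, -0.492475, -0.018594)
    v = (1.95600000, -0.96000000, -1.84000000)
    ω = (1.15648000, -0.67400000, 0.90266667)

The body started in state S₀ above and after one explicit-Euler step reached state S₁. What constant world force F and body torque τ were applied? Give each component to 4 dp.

F = (-1.1000, 1.0000, -1.0000)
τ = (0.1700, 0.1100, 0.1700)

Δω = ω₁−ω₀ = (0.15648000, 0.12600000, 0.10266667)
ω₀×(Iω₀) = (-0.0256, -0.0160, 0.0160)
applied torque τ = (0.1700, 0.1100, 0.1700)
velocity change Δv = (-0.04400000, 0.04000000, -0.04000000)
F = m·Δv/dt = (-1.1000, 1.0000, -1.0000)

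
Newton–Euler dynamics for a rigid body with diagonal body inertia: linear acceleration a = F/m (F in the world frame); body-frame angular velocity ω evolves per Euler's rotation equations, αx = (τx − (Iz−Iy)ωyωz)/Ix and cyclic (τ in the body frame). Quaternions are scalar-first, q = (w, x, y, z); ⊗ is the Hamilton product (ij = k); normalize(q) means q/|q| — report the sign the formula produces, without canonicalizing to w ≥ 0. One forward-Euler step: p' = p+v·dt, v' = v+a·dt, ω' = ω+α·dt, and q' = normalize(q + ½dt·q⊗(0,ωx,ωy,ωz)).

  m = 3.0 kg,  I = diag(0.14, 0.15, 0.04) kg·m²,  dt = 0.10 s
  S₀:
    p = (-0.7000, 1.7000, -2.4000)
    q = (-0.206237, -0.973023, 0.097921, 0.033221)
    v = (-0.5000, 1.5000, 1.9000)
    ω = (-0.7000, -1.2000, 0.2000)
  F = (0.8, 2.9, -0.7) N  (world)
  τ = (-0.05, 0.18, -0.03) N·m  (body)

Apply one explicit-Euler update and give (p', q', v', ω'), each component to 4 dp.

linear accel F/m = (0.2667, 0.9667, -0.2333)
p' = p + v·dt = (-0.7500, 1.8500, -2.2100)
new velocity v' = (-0.4733, 1.5967, 1.8767)
(τ − ω×Iω)/I = (-0.5457, 1.2933, -0.9600)
ω + α·dt = (-0.7546, -1.0707, 0.1040)
2q̇ = q⊗(0,ω) = (-0.5702551, 0.2038153, 0.4188343, 1.1949249)
updated quaternion q' = (-0.2342, -0.9605, 0.1186, 0.0927)

p' = (-0.7500, 1.8500, -2.2100)
q' = (-0.2342, -0.9605, 0.1186, 0.0927)
v' = (-0.4733, 1.5967, 1.8767)
ω' = (-0.7546, -1.0707, 0.1040)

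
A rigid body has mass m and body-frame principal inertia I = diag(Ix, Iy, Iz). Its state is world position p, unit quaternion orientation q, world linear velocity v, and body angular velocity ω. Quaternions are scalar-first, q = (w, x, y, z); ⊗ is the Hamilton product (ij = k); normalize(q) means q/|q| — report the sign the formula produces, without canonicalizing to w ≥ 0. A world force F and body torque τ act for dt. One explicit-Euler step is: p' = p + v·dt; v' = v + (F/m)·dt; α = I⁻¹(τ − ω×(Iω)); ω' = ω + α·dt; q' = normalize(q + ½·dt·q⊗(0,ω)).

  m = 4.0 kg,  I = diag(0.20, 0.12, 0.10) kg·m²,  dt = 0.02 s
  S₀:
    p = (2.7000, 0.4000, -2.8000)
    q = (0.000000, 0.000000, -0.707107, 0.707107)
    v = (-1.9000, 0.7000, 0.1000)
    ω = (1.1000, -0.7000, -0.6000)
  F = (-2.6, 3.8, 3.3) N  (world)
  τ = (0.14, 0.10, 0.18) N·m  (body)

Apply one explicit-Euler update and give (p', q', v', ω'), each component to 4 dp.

p' = (2.6620, 0.4140, -2.7980)
q' = (-0.0007, 0.0092, -0.6993, 0.7148)
v' = (-1.9130, 0.7190, 0.1165)
ω' = (1.1148, -0.6723, -0.5763)

a = (-0.6500, 0.9500, 0.8250)
p + v·dt = (2.6620, 0.4140, -2.7980)
v + (F/m)dt = (-1.9130, 0.7190, 0.1165)
precession coupling ω×(Iω) = (-0.0084, -0.0660, 0.0616)
angular accel α = (0.7420, 1.3833, 1.1840)
ω' = ω + α·dt = (1.1148, -0.6723, -0.5763)
q⊗(0,ω) = (-0.0707107, 0.9192391, 0.7778177, 0.7778177)
q' = normalize(q + ½dt·q⊗(0,ω)) = (-0.0007, 0.0092, -0.6993, 0.7148)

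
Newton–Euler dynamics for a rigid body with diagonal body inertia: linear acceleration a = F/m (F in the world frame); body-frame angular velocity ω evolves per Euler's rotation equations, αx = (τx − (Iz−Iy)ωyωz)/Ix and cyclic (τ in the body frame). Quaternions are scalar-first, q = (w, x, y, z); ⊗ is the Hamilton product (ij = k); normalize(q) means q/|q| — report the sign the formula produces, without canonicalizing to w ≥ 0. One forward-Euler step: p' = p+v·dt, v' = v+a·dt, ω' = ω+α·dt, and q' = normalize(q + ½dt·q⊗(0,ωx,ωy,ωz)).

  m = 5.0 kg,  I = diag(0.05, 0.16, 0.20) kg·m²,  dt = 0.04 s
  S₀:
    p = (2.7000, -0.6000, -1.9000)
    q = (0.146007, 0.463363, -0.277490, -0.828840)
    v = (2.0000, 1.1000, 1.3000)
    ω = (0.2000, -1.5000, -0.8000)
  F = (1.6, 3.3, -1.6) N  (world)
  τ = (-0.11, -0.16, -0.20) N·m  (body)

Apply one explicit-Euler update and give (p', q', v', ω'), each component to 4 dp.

p' = (2.7800, -0.5560, -1.8480)
q' = (0.1225, 0.4433, -0.2776, -0.8435)
v' = (2.0128, 1.1264, 1.2872)
ω' = (0.0736, -1.5460, -0.8334)

new position p' = (2.7800, -0.5560, -1.8480)
new velocity v' = (2.0128, 1.1264, 1.2872)
angular accel α = (-3.1600, -1.1500, -0.8350)
new body rate ω' = (0.0736, -1.5460, -0.8334)
Hamilton product q⊗(0,ω) = (-1.1719796, -0.9920666, -0.0140881, -0.7563521)
updated quaternion q' = (0.1225, 0.4433, -0.2776, -0.8435)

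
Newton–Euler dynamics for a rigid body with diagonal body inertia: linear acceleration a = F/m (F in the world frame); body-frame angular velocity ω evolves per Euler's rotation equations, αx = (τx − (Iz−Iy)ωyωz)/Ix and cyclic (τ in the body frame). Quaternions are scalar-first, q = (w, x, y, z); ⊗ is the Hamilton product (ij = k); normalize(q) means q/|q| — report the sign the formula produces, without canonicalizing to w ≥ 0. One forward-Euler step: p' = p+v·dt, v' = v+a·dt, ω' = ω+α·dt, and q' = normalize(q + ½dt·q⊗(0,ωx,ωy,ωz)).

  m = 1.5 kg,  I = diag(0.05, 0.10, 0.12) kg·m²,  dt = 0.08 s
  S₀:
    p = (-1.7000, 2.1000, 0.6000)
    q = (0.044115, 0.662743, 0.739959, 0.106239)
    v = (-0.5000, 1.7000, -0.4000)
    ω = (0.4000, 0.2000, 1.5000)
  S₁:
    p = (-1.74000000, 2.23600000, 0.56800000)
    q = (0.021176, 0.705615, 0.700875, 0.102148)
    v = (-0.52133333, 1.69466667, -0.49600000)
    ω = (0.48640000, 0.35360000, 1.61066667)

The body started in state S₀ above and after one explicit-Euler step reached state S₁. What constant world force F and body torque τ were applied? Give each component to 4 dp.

velocity change Δv = (-0.02133333, -0.00533333, -0.09600000)
m·(v₁−v₀)/dt = (-0.4000, -0.1000, -1.8000)
rate change Δω = (0.08640000, 0.15360000, 0.11066667)
gyro term ω₀×Iω₀ = (0.0060, -0.0420, 0.0040)
I·α + gyro = (0.0600, 0.1500, 0.1700)

F = (-0.4000, -0.1000, -1.8000)
τ = (0.0600, 0.1500, 0.1700)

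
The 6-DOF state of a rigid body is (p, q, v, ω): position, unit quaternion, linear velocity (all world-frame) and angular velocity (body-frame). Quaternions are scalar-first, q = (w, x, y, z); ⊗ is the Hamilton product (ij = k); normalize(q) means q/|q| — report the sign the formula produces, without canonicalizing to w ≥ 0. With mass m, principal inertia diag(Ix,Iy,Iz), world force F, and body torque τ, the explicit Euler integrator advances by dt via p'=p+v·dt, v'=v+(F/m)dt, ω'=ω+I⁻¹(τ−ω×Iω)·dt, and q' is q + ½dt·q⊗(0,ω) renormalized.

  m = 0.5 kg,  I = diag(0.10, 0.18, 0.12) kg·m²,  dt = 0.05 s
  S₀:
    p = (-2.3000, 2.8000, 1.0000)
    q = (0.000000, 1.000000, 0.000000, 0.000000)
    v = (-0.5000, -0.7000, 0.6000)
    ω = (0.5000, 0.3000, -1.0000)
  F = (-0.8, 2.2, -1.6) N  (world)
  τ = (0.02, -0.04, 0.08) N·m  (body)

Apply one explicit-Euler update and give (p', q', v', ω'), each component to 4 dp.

gyro term ω×Iω = (0.0180, 0.0100, 0.0120)
(τ − ω×Iω)/I = (0.0200, -0.2778, 0.5667)
ω + α·dt = (0.5010, 0.2861, -0.9717)
q⊗(0,ω) = (-0.5000000, 0.0000000, 1.0000000, 0.3000000)
q + ½dt·q⊗(0,ω), renormalized = (-0.0125, 0.9996, 0.0250, 0.0075)
p + v·dt = (-2.3250, 2.7650, 1.0300)
new velocity v' = (-0.5800, -0.4800, 0.4400)

p' = (-2.3250, 2.7650, 1.0300)
q' = (-0.0125, 0.9996, 0.0250, 0.0075)
v' = (-0.5800, -0.4800, 0.4400)
ω' = (0.5010, 0.2861, -0.9717)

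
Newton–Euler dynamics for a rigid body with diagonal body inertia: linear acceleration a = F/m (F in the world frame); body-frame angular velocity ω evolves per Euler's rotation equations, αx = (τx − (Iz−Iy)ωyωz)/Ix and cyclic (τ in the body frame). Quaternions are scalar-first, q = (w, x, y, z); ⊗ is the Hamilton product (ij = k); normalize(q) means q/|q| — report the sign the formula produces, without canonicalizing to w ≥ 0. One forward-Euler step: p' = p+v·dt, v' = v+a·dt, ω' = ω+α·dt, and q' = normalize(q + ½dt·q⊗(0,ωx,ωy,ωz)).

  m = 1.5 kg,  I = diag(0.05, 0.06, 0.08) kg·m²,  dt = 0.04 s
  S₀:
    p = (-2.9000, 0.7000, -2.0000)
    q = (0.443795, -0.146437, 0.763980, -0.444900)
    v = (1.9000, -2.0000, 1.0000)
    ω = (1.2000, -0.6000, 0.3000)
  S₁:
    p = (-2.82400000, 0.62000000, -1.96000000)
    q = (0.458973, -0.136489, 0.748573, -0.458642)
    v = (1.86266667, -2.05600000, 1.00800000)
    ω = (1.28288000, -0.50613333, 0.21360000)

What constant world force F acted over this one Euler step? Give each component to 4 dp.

F = (-1.4000, -2.1000, 0.3000)

Δv = v₁−v₀ = (-0.03733333, -0.05600000, 0.00800000)
m·(v₁−v₀)/dt = (-1.4000, -2.1000, 0.3000)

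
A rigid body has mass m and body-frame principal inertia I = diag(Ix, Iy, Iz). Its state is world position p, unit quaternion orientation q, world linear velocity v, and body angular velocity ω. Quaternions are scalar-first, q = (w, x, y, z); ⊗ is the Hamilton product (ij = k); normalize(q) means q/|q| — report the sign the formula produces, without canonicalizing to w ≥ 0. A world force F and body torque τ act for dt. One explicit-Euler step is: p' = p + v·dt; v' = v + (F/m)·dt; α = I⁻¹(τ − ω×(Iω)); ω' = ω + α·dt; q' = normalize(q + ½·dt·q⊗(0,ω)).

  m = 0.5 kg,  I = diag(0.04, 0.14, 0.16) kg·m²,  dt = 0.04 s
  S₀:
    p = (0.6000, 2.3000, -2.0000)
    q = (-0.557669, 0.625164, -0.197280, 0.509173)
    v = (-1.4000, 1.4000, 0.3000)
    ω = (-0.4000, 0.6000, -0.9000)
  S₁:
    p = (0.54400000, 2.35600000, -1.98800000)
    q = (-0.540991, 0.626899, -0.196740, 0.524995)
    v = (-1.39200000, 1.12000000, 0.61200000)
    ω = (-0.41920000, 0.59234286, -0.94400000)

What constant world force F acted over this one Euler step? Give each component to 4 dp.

velocity change Δv = (0.00800000, -0.28000000, 0.31200000)
m·(v₁−v₀)/dt = (0.1000, -3.5000, 3.9000)

F = (0.1000, -3.5000, 3.9000)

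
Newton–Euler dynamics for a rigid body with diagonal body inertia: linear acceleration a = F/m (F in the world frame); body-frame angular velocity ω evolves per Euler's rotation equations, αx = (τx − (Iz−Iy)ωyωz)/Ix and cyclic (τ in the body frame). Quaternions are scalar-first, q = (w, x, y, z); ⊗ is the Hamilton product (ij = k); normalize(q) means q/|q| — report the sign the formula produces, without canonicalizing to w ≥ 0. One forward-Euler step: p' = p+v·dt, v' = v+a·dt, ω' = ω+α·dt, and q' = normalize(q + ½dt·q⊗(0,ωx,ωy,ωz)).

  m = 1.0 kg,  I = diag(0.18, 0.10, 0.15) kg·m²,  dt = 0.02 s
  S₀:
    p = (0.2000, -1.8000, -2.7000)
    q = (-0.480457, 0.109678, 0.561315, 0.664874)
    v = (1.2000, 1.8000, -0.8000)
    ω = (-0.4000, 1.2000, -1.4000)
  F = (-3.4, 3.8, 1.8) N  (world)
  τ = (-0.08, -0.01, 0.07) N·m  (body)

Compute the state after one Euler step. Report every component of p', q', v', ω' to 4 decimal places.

a = F/m = (-3.4000, 3.8000, 1.8000)
p + v·dt = (0.2240, -1.7640, -2.7160)
v + (F/m)dt = (1.1320, 1.8760, -0.7640)
ω×(Iω) gyroscopic = (-0.0840, 0.0168, 0.0384)
angular accel α = (0.0222, -0.2680, 0.2107)
ω' = ω + α·dt = (-0.3996, 1.1946, -1.3958)
q⊗(0,ω) = (0.3011168, -1.3915070, -0.6889488, 1.0287794)
q + ½dt·q⊗(0,ω), renormalized = (-0.4774, 0.0957, 0.5543, 0.6750)

p' = (0.2240, -1.7640, -2.7160)
q' = (-0.4774, 0.0957, 0.5543, 0.6750)
v' = (1.1320, 1.8760, -0.7640)
ω' = (-0.3996, 1.1946, -1.3958)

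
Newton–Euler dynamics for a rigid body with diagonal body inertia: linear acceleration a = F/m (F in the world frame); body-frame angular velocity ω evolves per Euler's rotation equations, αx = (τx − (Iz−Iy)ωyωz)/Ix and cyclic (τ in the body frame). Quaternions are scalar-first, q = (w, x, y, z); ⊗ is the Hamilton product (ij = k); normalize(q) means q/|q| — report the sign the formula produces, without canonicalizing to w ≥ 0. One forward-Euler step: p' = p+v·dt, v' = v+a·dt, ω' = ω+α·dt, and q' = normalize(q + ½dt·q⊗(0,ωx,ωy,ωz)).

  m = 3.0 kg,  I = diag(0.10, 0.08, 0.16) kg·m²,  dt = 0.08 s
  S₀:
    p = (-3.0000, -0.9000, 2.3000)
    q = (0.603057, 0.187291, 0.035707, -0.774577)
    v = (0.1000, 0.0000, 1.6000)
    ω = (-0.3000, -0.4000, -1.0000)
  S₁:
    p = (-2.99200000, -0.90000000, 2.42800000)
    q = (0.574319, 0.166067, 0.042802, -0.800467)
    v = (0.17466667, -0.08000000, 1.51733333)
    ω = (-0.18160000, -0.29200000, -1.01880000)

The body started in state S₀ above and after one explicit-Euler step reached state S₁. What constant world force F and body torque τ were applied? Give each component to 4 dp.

F = (2.8000, -3.0000, -3.1000)
τ = (0.1800, 0.0900, -0.0400)

Δω = ω₁−ω₀ = (0.11840000, 0.10800000, -0.01880000)
precession coupling = (0.0320, -0.0180, -0.0024)
applied torque τ = (0.1800, 0.0900, -0.0400)
v₁ − v₀ = (0.07466667, -0.08000000, -0.08266667)
m·(v₁−v₀)/dt = (2.8000, -3.0000, -3.1000)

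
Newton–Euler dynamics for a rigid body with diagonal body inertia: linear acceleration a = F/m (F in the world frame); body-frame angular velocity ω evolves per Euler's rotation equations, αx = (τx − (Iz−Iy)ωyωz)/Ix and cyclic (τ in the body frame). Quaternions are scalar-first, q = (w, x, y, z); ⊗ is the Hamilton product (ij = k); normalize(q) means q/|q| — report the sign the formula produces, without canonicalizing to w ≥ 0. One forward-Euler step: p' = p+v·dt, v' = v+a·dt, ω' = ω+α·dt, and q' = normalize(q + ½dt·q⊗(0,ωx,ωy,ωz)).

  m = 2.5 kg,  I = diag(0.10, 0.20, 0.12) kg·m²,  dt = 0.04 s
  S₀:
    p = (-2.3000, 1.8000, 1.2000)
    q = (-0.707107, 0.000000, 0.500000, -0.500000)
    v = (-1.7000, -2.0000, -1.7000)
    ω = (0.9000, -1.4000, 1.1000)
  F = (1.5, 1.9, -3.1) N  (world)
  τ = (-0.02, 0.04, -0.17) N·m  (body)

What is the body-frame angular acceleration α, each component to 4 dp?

precession coupling ω×(Iω) = (0.1232, -0.0198, -0.1260)
angular accel α = (-1.4320, 0.2990, -0.3667)

α = (-1.4320, 0.2990, -0.3667)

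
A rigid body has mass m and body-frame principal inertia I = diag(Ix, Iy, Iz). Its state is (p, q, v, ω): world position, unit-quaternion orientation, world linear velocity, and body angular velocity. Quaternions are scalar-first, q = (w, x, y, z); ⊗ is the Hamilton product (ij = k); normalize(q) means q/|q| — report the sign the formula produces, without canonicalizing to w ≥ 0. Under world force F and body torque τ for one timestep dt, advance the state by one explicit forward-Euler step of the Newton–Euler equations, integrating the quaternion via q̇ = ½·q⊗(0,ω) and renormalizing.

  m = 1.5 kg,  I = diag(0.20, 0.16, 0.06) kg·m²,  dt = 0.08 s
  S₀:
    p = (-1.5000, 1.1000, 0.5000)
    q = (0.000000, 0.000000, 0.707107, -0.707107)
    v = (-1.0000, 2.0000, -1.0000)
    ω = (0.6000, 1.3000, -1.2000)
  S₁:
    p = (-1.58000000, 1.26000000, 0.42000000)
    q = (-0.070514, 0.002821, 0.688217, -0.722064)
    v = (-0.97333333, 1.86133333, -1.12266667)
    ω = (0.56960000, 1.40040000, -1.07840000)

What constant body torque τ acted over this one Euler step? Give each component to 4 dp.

rate change Δω = (-0.03040000, 0.10040000, 0.12160000)
τ = I·(Δω/dt) + ω₀×(Iω₀) = (0.0800, 0.1000, 0.0600)

τ = (0.0800, 0.1000, 0.0600)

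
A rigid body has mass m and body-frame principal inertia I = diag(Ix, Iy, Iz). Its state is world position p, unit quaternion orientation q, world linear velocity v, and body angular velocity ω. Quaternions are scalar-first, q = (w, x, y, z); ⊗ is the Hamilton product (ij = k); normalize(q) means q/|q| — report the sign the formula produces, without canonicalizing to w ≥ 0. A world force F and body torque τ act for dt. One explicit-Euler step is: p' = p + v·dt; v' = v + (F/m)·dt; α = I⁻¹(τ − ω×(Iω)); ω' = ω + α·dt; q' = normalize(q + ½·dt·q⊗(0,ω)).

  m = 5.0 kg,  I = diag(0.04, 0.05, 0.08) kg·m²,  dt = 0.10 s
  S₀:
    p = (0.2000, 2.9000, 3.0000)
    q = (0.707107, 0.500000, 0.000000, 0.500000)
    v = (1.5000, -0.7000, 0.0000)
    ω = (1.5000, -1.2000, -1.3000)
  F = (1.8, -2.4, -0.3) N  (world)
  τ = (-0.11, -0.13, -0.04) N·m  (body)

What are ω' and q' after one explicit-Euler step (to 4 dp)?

angular accel α = (-3.9200, -4.1600, -0.2750)
ω + α·dt = (1.1080, -1.6160, -1.3275)
q⊗(0,ω) = (-0.1000000, 1.6606605, 0.5514716, -1.5192391)
q + ½dt·q⊗(0,ω), renormalized = (0.6974, 0.5792, 0.0274, 0.4212)

ω' = (1.1080, -1.6160, -1.3275)
q' = (0.6974, 0.5792, 0.0274, 0.4212)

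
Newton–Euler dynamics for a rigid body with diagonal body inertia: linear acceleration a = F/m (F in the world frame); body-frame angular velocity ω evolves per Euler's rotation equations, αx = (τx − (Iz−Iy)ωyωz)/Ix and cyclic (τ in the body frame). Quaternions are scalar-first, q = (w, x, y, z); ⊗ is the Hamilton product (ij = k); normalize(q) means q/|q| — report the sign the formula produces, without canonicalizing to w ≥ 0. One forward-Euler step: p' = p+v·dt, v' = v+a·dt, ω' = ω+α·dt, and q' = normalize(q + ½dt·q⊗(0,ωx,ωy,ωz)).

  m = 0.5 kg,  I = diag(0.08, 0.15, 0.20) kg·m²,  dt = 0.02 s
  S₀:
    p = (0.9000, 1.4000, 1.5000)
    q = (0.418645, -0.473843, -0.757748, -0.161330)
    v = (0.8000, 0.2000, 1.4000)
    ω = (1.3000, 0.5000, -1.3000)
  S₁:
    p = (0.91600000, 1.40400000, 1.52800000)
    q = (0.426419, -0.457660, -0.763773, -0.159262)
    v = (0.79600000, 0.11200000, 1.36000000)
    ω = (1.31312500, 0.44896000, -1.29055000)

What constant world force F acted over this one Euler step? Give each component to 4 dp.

F = (-0.1000, -2.2000, -1.0000)

velocity change Δv = (-0.00400000, -0.08800000, -0.04000000)
applied force F = (-0.1000, -2.2000, -1.0000)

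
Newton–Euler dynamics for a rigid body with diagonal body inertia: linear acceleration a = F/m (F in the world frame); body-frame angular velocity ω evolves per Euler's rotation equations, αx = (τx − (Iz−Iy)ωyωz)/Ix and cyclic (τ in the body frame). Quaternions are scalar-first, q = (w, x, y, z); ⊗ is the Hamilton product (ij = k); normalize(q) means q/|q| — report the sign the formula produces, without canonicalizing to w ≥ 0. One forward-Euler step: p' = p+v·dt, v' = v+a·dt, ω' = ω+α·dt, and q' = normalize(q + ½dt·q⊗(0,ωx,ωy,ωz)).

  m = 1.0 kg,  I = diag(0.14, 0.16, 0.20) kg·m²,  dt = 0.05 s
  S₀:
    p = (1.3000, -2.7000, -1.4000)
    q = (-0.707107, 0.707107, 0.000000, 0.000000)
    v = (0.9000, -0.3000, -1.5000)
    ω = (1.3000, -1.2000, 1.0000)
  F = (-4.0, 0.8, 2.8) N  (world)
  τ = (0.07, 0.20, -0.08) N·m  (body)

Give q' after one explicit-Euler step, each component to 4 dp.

q' = (-0.7291, 0.6832, 0.0035, -0.0388)

q⊗(0,ω) = (-0.9192391, -0.9192391, 0.1414214, -1.5556354)
q' = normalize(q + ½dt·q⊗(0,ω)) = (-0.7291, 0.6832, 0.0035, -0.0388)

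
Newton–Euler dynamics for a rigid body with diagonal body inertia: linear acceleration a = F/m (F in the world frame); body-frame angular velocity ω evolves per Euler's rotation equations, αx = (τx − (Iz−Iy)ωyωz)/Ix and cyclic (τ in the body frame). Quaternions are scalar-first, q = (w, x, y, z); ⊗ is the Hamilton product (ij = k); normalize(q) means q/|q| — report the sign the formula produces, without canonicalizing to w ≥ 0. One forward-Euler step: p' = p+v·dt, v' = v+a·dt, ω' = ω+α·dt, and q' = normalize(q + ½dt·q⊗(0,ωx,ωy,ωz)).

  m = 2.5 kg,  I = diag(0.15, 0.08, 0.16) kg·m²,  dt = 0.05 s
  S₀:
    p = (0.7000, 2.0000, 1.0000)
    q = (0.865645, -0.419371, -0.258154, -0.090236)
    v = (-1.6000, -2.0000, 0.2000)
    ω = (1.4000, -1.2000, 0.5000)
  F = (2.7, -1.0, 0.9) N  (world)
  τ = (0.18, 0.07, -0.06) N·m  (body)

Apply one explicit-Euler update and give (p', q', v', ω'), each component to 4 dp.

p' = (0.6200, 1.9000, 1.0100)
q' = (0.8727, -0.3946, -0.2817, -0.0577)
v' = (-1.5460, -2.0200, 0.2180)
ω' = (1.4760, -1.1519, 0.4445)

(τ − ω×Iω)/I = (1.5200, 0.9625, -1.1100)
new body rate ω' = (1.4760, -1.1519, 0.4445)
2q̇ = q⊗(0,ω) = (0.3224526, 0.9745428, -0.9554189, 1.2974833)
updated quaternion q' = (0.8727, -0.3946, -0.2817, -0.0577)
a = (1.0800, -0.4000, 0.3600)
p + v·dt = (0.6200, 1.9000, 1.0100)
v' = v + a·dt = (-1.5460, -2.0200, 0.2180)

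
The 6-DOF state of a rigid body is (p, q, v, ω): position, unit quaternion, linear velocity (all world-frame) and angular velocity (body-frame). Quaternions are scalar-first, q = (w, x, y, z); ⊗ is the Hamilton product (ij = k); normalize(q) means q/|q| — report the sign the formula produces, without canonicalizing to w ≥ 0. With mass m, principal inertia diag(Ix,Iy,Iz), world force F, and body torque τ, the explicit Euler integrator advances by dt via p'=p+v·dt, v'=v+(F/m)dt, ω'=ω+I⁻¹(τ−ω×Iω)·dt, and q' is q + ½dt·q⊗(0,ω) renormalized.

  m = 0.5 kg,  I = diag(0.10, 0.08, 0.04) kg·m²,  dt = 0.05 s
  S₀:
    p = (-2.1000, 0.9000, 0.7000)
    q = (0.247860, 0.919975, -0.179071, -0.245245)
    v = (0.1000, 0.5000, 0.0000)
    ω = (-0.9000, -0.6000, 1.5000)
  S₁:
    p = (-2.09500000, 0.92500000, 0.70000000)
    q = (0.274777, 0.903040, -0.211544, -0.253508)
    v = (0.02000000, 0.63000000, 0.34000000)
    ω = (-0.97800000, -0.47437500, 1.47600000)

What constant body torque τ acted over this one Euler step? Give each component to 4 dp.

ω₁ − ω₀ = (-0.07800000, 0.12562500, -0.02400000)
I·α + gyro = (-0.1200, 0.1200, -0.0300)

τ = (-0.1200, 0.1200, -0.0300)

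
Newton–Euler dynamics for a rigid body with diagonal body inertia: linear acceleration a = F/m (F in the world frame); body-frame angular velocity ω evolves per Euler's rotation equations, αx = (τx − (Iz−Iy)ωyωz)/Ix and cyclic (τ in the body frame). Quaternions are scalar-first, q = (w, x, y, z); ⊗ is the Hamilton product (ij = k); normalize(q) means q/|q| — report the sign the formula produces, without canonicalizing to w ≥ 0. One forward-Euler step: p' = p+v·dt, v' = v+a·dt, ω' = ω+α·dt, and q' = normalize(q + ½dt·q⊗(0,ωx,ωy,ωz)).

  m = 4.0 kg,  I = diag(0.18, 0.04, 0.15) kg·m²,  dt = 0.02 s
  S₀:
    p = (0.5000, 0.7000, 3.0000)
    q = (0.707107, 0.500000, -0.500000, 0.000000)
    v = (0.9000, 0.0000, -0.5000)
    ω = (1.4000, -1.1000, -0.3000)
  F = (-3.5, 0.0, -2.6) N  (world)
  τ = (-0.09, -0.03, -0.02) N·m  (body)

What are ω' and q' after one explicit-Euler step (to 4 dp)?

ω' = (1.3860, -1.1087, -0.3314)
q' = (0.6945, 0.5113, -0.5062, -0.0006)

precession coupling ω×(Iω) = (0.0363, -0.0126, 0.2156)
(τ − ω×Iω)/I = (-0.7017, -0.4350, -1.5707)
ω' = ω + α·dt = (1.3860, -1.1087, -0.3314)
2q̇ = q⊗(0,ω) = (-1.2500000, 1.1399498, -0.6278177, -0.0621321)
updated quaternion q' = (0.6945, 0.5113, -0.5062, -0.0006)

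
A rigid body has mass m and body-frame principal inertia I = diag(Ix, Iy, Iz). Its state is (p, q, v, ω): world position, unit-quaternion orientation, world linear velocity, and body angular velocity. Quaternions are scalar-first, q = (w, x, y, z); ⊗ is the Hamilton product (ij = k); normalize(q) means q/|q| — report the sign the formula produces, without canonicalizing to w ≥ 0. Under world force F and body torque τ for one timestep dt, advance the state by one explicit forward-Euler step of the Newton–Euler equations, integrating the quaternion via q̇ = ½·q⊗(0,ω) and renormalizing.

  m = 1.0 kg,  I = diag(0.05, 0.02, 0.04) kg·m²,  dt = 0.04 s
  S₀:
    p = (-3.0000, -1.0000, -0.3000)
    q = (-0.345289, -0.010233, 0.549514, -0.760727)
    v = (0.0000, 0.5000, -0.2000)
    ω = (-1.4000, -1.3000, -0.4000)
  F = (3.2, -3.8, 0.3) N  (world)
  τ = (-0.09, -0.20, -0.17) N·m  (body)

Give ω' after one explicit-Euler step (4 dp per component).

precession coupling ω×(Iω) = (0.0104, 0.0056, -0.0546)
angular accel α = (-2.0080, -10.2800, -2.8850)
ω' = ω + α·dt = (-1.4803, -1.7112, -0.5154)

ω' = (-1.4803, -1.7112, -0.5154)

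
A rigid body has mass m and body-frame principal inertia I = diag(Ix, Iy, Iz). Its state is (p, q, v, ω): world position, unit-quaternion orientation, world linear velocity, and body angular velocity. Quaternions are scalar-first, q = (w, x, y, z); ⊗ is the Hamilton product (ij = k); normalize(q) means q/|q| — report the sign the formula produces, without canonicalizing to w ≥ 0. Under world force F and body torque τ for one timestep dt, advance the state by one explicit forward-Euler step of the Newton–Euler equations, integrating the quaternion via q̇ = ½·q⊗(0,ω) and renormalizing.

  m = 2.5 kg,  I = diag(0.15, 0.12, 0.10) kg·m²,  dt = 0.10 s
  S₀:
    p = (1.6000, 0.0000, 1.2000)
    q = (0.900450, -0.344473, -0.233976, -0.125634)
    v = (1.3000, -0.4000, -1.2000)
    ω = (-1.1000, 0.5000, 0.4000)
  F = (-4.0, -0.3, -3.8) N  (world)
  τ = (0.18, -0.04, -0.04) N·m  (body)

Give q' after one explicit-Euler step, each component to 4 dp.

q' = (0.8881, -0.3947, -0.1973, -0.1288)

q⊗(0,ω) = (-0.2116787, -1.0212684, 0.7262116, -0.0694301)
q + ½dt·q⊗(0,ω), renormalized = (0.8881, -0.3947, -0.1973, -0.1288)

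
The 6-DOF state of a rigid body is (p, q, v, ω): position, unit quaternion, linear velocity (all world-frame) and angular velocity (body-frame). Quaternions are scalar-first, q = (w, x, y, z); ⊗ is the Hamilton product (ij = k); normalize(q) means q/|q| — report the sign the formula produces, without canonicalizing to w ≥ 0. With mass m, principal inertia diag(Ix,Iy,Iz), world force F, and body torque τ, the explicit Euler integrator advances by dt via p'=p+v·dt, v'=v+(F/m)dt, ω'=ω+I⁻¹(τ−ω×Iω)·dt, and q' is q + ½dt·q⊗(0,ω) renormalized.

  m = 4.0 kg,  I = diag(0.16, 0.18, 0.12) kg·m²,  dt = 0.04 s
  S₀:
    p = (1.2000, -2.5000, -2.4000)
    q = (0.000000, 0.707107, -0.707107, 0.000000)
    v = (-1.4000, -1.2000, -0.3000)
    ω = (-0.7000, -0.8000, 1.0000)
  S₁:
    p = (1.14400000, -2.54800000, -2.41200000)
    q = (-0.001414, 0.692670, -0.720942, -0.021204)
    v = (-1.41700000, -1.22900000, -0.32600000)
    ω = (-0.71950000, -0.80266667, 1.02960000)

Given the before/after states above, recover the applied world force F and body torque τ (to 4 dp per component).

v₁ − v₀ = (-0.01700000, -0.02900000, -0.02600000)
m·(v₁−v₀)/dt = (-1.7000, -2.9000, -2.6000)
Δω = ω₁−ω₀ = (-0.01950000, -0.00266667, 0.02960000)
ω₀×(Iω₀) = (0.0480, -0.0280, 0.0112)
applied torque τ = (-0.0300, -0.0400, 0.1000)

F = (-1.7000, -2.9000, -2.6000)
τ = (-0.0300, -0.0400, 0.1000)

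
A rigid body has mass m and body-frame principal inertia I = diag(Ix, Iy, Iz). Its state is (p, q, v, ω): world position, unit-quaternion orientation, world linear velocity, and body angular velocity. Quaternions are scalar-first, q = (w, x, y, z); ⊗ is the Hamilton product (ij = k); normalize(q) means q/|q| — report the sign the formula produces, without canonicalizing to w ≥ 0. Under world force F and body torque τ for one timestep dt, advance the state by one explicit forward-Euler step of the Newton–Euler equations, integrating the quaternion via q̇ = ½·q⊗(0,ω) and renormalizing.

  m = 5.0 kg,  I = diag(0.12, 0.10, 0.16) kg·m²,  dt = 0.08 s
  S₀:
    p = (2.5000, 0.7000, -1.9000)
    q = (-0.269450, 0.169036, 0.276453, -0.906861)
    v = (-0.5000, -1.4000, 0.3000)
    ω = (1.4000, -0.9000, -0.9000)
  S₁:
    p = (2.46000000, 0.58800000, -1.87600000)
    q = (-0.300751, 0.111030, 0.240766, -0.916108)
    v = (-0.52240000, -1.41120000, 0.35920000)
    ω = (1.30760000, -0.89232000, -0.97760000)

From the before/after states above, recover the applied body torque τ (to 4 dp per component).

Δω = ω₁−ω₀ = (-0.09240000, 0.00768000, -0.07760000)
precession coupling = (0.0486, 0.0504, 0.0252)
I·α + gyro = (-0.0900, 0.0600, -0.1300)

τ = (-0.0900, 0.0600, -0.1300)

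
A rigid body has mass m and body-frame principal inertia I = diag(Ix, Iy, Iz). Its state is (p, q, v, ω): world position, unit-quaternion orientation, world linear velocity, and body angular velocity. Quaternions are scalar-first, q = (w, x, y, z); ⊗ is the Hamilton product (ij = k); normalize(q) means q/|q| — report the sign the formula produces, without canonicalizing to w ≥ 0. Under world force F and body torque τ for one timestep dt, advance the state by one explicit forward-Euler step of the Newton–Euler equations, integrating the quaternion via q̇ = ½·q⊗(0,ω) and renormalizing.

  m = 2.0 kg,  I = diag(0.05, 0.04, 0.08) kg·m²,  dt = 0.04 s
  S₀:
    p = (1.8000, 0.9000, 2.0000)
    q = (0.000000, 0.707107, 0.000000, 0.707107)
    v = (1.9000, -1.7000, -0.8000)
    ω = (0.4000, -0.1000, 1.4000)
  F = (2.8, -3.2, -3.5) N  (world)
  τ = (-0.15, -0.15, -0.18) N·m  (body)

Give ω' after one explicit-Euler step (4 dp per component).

α = I⁻¹(τ − ω×Iω) = (-2.8880, -3.3300, -2.2550)
new body rate ω' = (0.2845, -0.2332, 1.3098)

ω' = (0.2845, -0.2332, 1.3098)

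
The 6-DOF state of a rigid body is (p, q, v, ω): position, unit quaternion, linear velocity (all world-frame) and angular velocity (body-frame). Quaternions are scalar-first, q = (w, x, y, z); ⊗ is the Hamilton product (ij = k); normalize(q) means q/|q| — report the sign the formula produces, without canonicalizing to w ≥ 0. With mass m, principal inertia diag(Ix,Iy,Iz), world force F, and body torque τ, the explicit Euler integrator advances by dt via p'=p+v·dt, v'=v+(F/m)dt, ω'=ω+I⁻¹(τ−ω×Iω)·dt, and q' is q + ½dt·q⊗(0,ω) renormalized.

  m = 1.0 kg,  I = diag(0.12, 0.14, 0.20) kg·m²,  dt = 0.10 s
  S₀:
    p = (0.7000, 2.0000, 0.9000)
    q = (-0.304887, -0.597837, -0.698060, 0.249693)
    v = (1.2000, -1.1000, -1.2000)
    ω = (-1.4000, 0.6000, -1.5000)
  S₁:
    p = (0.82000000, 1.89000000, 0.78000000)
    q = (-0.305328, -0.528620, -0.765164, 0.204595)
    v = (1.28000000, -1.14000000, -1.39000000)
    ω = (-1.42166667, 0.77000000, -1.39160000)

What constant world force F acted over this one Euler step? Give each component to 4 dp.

Δv = v₁−v₀ = (0.08000000, -0.04000000, -0.19000000)
applied force F = (0.8000, -0.4000, -1.9000)

F = (0.8000, -0.4000, -1.9000)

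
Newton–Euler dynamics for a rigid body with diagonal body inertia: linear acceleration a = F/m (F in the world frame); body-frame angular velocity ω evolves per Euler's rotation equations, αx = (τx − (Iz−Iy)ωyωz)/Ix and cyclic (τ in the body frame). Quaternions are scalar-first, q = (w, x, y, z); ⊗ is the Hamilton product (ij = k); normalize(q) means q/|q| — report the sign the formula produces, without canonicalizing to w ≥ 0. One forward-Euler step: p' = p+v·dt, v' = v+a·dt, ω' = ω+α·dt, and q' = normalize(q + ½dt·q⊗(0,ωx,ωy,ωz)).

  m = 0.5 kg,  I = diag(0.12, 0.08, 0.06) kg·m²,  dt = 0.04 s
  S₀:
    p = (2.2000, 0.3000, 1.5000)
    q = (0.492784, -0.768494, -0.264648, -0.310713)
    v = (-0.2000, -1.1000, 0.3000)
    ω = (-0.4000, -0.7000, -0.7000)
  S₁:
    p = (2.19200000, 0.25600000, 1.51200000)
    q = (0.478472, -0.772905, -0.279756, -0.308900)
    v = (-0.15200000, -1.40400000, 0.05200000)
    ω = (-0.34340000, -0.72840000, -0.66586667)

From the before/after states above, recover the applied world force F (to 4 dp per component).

F = (0.6000, -3.8000, -3.1000)

v₁ − v₀ = (0.04800000, -0.30400000, -0.24800000)
m·(v₁−v₀)/dt = (0.6000, -3.8000, -3.1000)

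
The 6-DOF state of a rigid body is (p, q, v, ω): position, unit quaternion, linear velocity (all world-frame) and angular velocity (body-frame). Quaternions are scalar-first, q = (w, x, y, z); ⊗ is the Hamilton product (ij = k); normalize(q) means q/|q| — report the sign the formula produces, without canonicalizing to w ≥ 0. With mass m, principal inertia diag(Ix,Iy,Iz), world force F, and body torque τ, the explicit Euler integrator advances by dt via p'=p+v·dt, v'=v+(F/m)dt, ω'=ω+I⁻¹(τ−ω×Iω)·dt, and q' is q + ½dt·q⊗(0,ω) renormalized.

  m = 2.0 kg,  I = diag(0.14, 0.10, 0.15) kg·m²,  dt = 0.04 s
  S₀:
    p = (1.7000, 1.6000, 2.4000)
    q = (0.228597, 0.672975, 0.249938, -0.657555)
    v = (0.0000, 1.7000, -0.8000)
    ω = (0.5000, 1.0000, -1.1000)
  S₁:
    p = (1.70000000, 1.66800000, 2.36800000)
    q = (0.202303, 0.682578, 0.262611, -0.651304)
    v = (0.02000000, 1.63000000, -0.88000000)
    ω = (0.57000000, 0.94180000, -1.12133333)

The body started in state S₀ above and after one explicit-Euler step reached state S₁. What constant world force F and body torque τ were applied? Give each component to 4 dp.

F = (1.0000, -3.5000, -4.0000)
τ = (0.1900, -0.1400, -0.1000)

v₁ − v₀ = (0.02000000, -0.07000000, -0.08000000)
F = m·Δv/dt = (1.0000, -3.5000, -4.0000)
ω₁ − ω₀ = (0.07000000, -0.05820000, -0.02133333)
τ = I·(Δω/dt) + ω₀×(Iω₀) = (0.1900, -0.1400, -0.1000)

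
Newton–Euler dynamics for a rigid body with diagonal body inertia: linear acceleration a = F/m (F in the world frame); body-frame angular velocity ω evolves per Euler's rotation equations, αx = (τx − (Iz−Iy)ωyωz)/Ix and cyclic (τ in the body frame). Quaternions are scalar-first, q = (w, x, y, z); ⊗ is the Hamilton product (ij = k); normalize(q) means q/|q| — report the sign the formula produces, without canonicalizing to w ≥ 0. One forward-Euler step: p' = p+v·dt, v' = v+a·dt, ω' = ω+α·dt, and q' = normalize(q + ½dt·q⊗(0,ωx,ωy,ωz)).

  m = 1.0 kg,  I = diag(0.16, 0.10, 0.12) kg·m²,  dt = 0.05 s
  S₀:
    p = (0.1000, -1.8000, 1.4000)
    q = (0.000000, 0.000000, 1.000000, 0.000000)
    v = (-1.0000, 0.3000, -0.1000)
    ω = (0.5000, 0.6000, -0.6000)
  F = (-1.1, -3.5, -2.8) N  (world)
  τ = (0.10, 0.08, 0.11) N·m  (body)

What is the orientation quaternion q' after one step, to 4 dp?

q' = (-0.0150, -0.0150, 0.9997, -0.0125)

Hamilton product q⊗(0,ω) = (-0.6000000, -0.6000000, 0.0000000, -0.5000000)
q' = normalize(q + ½dt·q⊗(0,ω)) = (-0.0150, -0.0150, 0.9997, -0.0125)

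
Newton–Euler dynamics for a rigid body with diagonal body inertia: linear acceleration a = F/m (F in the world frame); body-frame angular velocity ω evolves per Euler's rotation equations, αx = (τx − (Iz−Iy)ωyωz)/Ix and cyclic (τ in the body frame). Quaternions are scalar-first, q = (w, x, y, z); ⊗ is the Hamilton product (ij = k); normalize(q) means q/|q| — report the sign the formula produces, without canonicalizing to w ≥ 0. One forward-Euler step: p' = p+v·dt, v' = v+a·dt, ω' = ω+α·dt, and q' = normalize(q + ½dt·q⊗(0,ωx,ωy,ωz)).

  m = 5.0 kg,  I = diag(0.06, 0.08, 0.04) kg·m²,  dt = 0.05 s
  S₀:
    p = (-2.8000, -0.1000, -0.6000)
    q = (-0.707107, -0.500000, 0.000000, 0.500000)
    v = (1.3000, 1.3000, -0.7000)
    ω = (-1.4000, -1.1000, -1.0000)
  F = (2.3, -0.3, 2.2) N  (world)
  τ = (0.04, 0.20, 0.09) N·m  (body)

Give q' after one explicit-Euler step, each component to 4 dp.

q' = (-0.7112, -0.4609, -0.0105, 0.5307)

q⊗(0,ω) = (-0.2000000, 1.5399498, -0.4221823, 1.2571070)
updated quaternion q' = (-0.7112, -0.4609, -0.0105, 0.5307)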